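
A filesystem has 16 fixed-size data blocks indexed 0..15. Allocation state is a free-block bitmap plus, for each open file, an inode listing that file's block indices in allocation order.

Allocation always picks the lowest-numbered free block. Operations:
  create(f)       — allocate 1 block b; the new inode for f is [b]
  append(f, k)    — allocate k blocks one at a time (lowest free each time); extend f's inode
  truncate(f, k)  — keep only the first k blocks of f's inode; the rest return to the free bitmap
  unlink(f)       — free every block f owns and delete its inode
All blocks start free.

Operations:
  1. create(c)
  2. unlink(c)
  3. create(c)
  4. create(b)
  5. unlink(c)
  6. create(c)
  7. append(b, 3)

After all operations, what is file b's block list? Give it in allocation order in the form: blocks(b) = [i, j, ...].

after create(c) → c:[0]  free=[F...............]
after unlink(c) →   free=[................]
after create(c) → c:[0]  free=[F...............]
after create(b) → b:[1], c:[0]  free=[FF..............]
after unlink(c) → b:[1]  free=[.F..............]
after create(c) → b:[1], c:[0]  free=[FF..............]
after append(b, 3) → b:[1, 2, 3, 4], c:[0]  free=[FFFFF...........]

blocks(b) = [1, 2, 3, 4]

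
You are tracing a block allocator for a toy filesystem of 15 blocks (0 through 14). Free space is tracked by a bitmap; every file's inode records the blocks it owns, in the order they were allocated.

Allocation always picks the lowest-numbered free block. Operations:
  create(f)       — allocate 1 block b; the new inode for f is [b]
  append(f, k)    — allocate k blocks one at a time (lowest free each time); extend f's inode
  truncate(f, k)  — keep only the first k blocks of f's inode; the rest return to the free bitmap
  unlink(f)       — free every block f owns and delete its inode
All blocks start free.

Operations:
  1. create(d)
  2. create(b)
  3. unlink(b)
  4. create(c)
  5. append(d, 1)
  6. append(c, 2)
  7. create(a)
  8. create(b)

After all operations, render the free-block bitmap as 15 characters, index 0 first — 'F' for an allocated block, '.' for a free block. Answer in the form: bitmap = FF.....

bitmap = FFFFFFF........

  1. create(d)  ⇒  F..............  {d→[0]}
  2. create(b)  ⇒  FF.............  {b→[1]; d→[0]}
  3. unlink(b)  ⇒  F..............  {d→[0]}
  4. create(c)  ⇒  FF.............  {c→[1]; d→[0]}
  5. append(d, 1)  ⇒  FFF............  {c→[1]; d→[0, 2]}
  6. append(c, 2)  ⇒  FFFFF..........  {c→[1, 3, 4]; d→[0, 2]}
  7. create(a)  ⇒  FFFFFF.........  {a→[5]; c→[1, 3, 4]; d→[0, 2]}
  8. create(b)  ⇒  FFFFFFF........  {a→[5]; b→[6]; c→[1, 3, 4]; d→[0, 2]}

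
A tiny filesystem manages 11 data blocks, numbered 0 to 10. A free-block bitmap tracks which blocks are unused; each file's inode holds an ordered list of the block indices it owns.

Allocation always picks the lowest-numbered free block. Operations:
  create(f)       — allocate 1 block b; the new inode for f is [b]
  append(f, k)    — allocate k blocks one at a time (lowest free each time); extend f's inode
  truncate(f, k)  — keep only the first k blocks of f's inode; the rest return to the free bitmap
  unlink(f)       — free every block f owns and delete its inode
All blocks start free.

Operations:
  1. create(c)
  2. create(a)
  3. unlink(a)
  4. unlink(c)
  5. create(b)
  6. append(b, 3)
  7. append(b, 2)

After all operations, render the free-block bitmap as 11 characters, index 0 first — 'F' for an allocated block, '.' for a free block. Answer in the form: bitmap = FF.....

  1. create(c)  ⇒  F..........  {c→[0]}
  2. create(a)  ⇒  FF.........  {a→[1]; c→[0]}
  3. unlink(a)  ⇒  F..........  {c→[0]}
  4. unlink(c)  ⇒  ...........  {}
  5. create(b)  ⇒  F..........  {b→[0]}
  6. append(b, 3)  ⇒  FFFF.......  {b→[0, 1, 2, 3]}
  7. append(b, 2)  ⇒  FFFFFF.....  {b→[0, 1, 2, 3, 4, 5]}

bitmap = FFFFFF.....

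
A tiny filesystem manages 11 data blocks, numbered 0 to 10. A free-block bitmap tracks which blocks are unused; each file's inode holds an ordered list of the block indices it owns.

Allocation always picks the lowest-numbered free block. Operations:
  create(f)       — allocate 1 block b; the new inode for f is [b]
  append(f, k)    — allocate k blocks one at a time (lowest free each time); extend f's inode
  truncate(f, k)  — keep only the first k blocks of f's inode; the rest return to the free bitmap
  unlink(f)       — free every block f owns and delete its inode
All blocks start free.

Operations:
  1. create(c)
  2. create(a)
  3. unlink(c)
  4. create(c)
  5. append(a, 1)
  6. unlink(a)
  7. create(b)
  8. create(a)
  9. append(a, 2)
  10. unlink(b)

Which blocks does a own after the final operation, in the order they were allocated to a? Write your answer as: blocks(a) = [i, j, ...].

create(c): bitmap=F.......... | c=[0]
create(a): bitmap=FF......... | a=[1] c=[0]
unlink(c): bitmap=.F......... | a=[1]
create(c): bitmap=FF......... | a=[1] c=[0]
append(a, 1): bitmap=FFF........ | a=[1, 2] c=[0]
unlink(a): bitmap=F.......... | c=[0]
create(b): bitmap=FF......... | b=[1] c=[0]
create(a): bitmap=FFF........ | a=[2] b=[1] c=[0]
append(a, 2): bitmap=FFFFF...... | a=[2, 3, 4] b=[1] c=[0]
unlink(b): bitmap=F.FFF...... | a=[2, 3, 4] c=[0]

blocks(a) = [2, 3, 4]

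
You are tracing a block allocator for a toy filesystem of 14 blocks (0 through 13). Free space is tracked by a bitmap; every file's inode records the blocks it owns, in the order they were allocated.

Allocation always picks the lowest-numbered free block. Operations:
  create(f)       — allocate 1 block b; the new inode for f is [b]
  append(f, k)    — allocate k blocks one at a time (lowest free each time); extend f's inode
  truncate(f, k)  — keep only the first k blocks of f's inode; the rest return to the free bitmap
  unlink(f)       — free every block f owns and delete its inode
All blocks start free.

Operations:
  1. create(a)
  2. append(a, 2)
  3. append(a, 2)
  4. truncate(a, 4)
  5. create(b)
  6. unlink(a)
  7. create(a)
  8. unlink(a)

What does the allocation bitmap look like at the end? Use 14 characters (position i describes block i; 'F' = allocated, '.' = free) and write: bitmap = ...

create(a): bitmap=F............. | a=[0]
append(a, 2): bitmap=FFF........... | a=[0, 1, 2]
append(a, 2): bitmap=FFFFF......... | a=[0, 1, 2, 3, 4]
truncate(a, 4): bitmap=FFFF.......... | a=[0, 1, 2, 3]
create(b): bitmap=FFFFF......... | a=[0, 1, 2, 3] b=[4]
unlink(a): bitmap=....F......... | b=[4]
create(a): bitmap=F...F......... | a=[0] b=[4]
unlink(a): bitmap=....F......... | b=[4]

bitmap = ....F.........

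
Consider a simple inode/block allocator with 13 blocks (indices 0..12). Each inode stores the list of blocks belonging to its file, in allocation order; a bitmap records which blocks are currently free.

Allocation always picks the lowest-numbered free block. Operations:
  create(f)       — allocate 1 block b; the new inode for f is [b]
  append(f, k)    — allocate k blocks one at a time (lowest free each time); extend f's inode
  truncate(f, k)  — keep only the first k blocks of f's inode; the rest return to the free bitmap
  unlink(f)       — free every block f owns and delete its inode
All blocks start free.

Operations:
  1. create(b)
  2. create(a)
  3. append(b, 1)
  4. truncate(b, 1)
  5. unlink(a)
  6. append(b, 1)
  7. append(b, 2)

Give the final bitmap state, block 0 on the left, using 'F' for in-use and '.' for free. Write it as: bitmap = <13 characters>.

bitmap = FFFF.........

after create(b) → b:[0]  free=[F............]
after create(a) → a:[1], b:[0]  free=[FF...........]
after append(b, 1) → a:[1], b:[0, 2]  free=[FFF..........]
after truncate(b, 1) → a:[1], b:[0]  free=[FF...........]
after unlink(a) → b:[0]  free=[F............]
after append(b, 1) → b:[0, 1]  free=[FF...........]
after append(b, 2) → b:[0, 1, 2, 3]  free=[FFFF.........]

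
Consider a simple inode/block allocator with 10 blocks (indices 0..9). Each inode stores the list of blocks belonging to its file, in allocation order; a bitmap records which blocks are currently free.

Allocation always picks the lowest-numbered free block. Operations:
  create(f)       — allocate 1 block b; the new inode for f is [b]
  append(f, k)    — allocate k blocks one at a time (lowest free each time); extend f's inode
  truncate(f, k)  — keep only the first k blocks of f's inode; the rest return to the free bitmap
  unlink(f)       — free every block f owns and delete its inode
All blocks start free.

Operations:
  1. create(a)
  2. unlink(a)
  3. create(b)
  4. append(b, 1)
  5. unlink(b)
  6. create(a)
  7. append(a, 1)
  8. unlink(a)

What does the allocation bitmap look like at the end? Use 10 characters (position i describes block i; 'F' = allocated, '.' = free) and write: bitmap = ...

create(a): bitmap=F......... | a=[0]
unlink(a): bitmap=.......... | 
create(b): bitmap=F......... | b=[0]
append(b, 1): bitmap=FF........ | b=[0, 1]
unlink(b): bitmap=.......... | 
create(a): bitmap=F......... | a=[0]
append(a, 1): bitmap=FF........ | a=[0, 1]
unlink(a): bitmap=.......... | 

bitmap = ..........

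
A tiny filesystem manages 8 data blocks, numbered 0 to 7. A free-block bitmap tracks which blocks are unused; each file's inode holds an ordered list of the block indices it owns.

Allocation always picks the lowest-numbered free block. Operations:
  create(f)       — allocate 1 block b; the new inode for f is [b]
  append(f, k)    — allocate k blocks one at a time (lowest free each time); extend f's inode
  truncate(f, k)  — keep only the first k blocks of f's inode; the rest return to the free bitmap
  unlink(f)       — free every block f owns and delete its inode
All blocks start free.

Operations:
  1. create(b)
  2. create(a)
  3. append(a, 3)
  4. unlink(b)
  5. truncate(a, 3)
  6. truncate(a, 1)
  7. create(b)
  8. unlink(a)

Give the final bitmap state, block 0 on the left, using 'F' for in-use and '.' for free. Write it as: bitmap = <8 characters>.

bitmap = F.......

  1. create(b)  ⇒  F.......  {b→[0]}
  2. create(a)  ⇒  FF......  {a→[1]; b→[0]}
  3. append(a, 3)  ⇒  FFFFF...  {a→[1, 2, 3, 4]; b→[0]}
  4. unlink(b)  ⇒  .FFFF...  {a→[1, 2, 3, 4]}
  5. truncate(a, 3)  ⇒  .FFF....  {a→[1, 2, 3]}
  6. truncate(a, 1)  ⇒  .F......  {a→[1]}
  7. create(b)  ⇒  FF......  {a→[1]; b→[0]}
  8. unlink(a)  ⇒  F.......  {b→[0]}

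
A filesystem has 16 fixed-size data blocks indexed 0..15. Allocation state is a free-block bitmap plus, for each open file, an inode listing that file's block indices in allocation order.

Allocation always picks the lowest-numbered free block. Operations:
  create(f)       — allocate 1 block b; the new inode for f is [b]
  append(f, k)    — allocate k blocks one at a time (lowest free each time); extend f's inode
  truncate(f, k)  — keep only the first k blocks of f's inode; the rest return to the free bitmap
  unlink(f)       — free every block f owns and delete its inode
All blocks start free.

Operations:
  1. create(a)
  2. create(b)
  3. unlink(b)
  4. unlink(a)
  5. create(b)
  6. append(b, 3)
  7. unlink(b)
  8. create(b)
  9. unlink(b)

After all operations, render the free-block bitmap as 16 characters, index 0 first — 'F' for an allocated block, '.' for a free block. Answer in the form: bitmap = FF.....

bitmap = ................

[1] create(a) — a=0 (map F...............)
[2] create(b) — a=0 b=1 (map FF..............)
[3] unlink(b) — a=0 (map F...............)
[4] unlink(a) —  (map ................)
[5] create(b) — b=0 (map F...............)
[6] append(b, 3) — b=0,1,2,3 (map FFFF............)
[7] unlink(b) —  (map ................)
[8] create(b) — b=0 (map F...............)
[9] unlink(b) —  (map ................)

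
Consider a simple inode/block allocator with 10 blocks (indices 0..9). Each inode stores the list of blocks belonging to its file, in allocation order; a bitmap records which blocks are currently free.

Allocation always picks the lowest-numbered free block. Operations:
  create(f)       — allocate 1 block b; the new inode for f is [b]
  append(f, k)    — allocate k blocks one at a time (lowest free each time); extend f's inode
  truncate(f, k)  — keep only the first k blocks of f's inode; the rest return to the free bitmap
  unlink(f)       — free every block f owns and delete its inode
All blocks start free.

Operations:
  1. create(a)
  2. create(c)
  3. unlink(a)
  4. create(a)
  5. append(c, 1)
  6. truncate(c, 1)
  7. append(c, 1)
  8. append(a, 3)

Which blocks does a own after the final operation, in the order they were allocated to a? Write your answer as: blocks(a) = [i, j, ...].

blocks(a) = [0, 3, 4, 5]

  1. create(a)  ⇒  F.........  {a→[0]}
  2. create(c)  ⇒  FF........  {a→[0]; c→[1]}
  3. unlink(a)  ⇒  .F........  {c→[1]}
  4. create(a)  ⇒  FF........  {a→[0]; c→[1]}
  5. append(c, 1)  ⇒  FFF.......  {a→[0]; c→[1, 2]}
  6. truncate(c, 1)  ⇒  FF........  {a→[0]; c→[1]}
  7. append(c, 1)  ⇒  FFF.......  {a→[0]; c→[1, 2]}
  8. append(a, 3)  ⇒  FFFFFF....  {a→[0, 3, 4, 5]; c→[1, 2]}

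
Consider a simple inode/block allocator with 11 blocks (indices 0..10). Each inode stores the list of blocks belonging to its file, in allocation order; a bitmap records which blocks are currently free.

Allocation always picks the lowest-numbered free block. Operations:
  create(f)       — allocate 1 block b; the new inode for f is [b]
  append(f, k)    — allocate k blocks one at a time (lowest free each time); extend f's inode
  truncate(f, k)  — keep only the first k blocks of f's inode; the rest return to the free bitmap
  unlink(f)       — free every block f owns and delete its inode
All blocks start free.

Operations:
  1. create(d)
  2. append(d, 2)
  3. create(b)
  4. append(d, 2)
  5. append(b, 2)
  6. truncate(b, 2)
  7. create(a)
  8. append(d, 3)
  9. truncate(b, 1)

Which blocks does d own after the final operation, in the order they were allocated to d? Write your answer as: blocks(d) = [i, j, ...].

blocks(d) = [0, 1, 2, 4, 5, 8, 9, 10]

  1. create(d)  ⇒  F..........  {d→[0]}
  2. append(d, 2)  ⇒  FFF........  {d→[0, 1, 2]}
  3. create(b)  ⇒  FFFF.......  {b→[3]; d→[0, 1, 2]}
  4. append(d, 2)  ⇒  FFFFFF.....  {b→[3]; d→[0, 1, 2, 4, 5]}
  5. append(b, 2)  ⇒  FFFFFFFF...  {b→[3, 6, 7]; d→[0, 1, 2, 4, 5]}
  6. truncate(b, 2)  ⇒  FFFFFFF....  {b→[3, 6]; d→[0, 1, 2, 4, 5]}
  7. create(a)  ⇒  FFFFFFFF...  {a→[7]; b→[3, 6]; d→[0, 1, 2, 4, 5]}
  8. append(d, 3)  ⇒  FFFFFFFFFFF  {a→[7]; b→[3, 6]; d→[0, 1, 2, 4, 5, 8, 9, 10]}
  9. truncate(b, 1)  ⇒  FFFFFF.FFFF  {a→[7]; b→[3]; d→[0, 1, 2, 4, 5, 8, 9, 10]}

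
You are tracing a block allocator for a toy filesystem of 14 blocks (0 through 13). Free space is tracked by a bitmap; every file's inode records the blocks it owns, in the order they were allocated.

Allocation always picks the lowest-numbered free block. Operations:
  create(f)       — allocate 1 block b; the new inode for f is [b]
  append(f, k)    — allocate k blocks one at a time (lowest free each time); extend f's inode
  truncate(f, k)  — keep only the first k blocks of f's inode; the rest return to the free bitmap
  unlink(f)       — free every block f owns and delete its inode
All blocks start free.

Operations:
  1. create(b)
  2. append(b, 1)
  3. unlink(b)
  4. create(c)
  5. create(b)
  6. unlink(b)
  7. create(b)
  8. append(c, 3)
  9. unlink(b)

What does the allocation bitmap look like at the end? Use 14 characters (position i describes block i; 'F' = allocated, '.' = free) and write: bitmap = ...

  1. create(b)  ⇒  F.............  {b→[0]}
  2. append(b, 1)  ⇒  FF............  {b→[0, 1]}
  3. unlink(b)  ⇒  ..............  {}
  4. create(c)  ⇒  F.............  {c→[0]}
  5. create(b)  ⇒  FF............  {b→[1]; c→[0]}
  6. unlink(b)  ⇒  F.............  {c→[0]}
  7. create(b)  ⇒  FF............  {b→[1]; c→[0]}
  8. append(c, 3)  ⇒  FFFFF.........  {b→[1]; c→[0, 2, 3, 4]}
  9. unlink(b)  ⇒  F.FFF.........  {c→[0, 2, 3, 4]}

bitmap = F.FFF.........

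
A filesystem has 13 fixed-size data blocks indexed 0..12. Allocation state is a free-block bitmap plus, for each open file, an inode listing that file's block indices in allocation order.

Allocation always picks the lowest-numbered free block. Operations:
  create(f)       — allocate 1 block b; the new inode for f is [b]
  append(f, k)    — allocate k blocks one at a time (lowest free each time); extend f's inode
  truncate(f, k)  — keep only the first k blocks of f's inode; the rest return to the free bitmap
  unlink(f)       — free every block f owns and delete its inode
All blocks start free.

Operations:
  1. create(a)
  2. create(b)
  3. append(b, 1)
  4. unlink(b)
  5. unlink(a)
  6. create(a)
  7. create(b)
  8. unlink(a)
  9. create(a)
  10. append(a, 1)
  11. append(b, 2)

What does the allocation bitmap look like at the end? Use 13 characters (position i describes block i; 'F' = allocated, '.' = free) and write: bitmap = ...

  1. create(a)  ⇒  F............  {a→[0]}
  2. create(b)  ⇒  FF...........  {a→[0]; b→[1]}
  3. append(b, 1)  ⇒  FFF..........  {a→[0]; b→[1, 2]}
  4. unlink(b)  ⇒  F............  {a→[0]}
  5. unlink(a)  ⇒  .............  {}
  6. create(a)  ⇒  F............  {a→[0]}
  7. create(b)  ⇒  FF...........  {a→[0]; b→[1]}
  8. unlink(a)  ⇒  .F...........  {b→[1]}
  9. create(a)  ⇒  FF...........  {a→[0]; b→[1]}
  10. append(a, 1)  ⇒  FFF..........  {a→[0, 2]; b→[1]}
  11. append(b, 2)  ⇒  FFFFF........  {a→[0, 2]; b→[1, 3, 4]}

bitmap = FFFFF........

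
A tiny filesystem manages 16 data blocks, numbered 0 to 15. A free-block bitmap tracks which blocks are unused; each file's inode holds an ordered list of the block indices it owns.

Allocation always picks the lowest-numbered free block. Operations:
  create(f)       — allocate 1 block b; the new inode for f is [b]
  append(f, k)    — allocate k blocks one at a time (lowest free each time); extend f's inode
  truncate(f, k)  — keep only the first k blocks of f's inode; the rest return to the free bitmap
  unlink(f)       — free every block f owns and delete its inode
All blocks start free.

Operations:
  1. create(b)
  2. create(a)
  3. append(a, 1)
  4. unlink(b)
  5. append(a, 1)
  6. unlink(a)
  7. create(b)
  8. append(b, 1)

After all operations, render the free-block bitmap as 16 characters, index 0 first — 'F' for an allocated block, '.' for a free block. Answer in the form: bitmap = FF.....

[1] create(b) — b=0 (map F...............)
[2] create(a) — a=1 b=0 (map FF..............)
[3] append(a, 1) — a=1,2 b=0 (map FFF.............)
[4] unlink(b) — a=1,2 (map .FF.............)
[5] append(a, 1) — a=1,2,0 (map FFF.............)
[6] unlink(a) —  (map ................)
[7] create(b) — b=0 (map F...............)
[8] append(b, 1) — b=0,1 (map FF..............)

bitmap = FF..............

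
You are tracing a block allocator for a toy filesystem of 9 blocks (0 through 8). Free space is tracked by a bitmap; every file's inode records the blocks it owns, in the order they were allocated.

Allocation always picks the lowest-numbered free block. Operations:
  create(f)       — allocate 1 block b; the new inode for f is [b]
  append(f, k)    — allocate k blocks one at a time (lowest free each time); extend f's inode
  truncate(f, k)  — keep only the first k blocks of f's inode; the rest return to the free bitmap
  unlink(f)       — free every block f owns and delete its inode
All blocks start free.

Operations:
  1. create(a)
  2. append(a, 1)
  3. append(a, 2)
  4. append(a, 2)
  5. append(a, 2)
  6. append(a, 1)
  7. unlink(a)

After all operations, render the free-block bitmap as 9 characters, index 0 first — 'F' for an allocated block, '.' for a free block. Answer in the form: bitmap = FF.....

bitmap = .........

  1. create(a)  ⇒  F........  {a→[0]}
  2. append(a, 1)  ⇒  FF.......  {a→[0, 1]}
  3. append(a, 2)  ⇒  FFFF.....  {a→[0, 1, 2, 3]}
  4. append(a, 2)  ⇒  FFFFFF...  {a→[0, 1, 2, 3, 4, 5]}
  5. append(a, 2)  ⇒  FFFFFFFF.  {a→[0, 1, 2, 3, 4, 5, 6, 7]}
  6. append(a, 1)  ⇒  FFFFFFFFF  {a→[0, 1, 2, 3, 4, 5, 6, 7, 8]}
  7. unlink(a)  ⇒  .........  {}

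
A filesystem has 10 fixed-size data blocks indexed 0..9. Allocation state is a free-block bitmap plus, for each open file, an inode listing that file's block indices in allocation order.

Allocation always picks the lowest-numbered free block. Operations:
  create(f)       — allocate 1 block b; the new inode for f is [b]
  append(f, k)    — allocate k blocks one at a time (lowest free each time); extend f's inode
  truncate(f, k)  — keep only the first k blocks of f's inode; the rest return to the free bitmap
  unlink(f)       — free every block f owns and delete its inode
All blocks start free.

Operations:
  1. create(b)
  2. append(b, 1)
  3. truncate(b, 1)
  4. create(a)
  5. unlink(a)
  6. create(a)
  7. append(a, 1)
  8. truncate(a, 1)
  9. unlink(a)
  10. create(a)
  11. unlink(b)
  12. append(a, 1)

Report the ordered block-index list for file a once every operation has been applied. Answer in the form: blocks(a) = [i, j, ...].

blocks(a) = [1, 0]

[1] create(b) — b=0 (map F.........)
[2] append(b, 1) — b=0,1 (map FF........)
[3] truncate(b, 1) — b=0 (map F.........)
[4] create(a) — a=1 b=0 (map FF........)
[5] unlink(a) — b=0 (map F.........)
[6] create(a) — a=1 b=0 (map FF........)
[7] append(a, 1) — a=1,2 b=0 (map FFF.......)
[8] truncate(a, 1) — a=1 b=0 (map FF........)
[9] unlink(a) — b=0 (map F.........)
[10] create(a) — a=1 b=0 (map FF........)
[11] unlink(b) — a=1 (map .F........)
[12] append(a, 1) — a=1,0 (map FF........)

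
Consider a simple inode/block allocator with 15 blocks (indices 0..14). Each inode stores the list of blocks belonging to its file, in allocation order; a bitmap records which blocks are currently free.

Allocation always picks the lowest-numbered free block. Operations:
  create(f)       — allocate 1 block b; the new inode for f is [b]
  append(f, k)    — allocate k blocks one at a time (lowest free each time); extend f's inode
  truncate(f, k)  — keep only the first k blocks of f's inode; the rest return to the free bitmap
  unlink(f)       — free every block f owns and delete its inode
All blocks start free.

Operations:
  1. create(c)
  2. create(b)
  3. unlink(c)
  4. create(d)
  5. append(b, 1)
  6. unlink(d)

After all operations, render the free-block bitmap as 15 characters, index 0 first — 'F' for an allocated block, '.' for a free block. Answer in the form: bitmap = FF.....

  1. create(c)  ⇒  F..............  {c→[0]}
  2. create(b)  ⇒  FF.............  {b→[1]; c→[0]}
  3. unlink(c)  ⇒  .F.............  {b→[1]}
  4. create(d)  ⇒  FF.............  {b→[1]; d→[0]}
  5. append(b, 1)  ⇒  FFF............  {b→[1, 2]; d→[0]}
  6. unlink(d)  ⇒  .FF............  {b→[1, 2]}

bitmap = .FF............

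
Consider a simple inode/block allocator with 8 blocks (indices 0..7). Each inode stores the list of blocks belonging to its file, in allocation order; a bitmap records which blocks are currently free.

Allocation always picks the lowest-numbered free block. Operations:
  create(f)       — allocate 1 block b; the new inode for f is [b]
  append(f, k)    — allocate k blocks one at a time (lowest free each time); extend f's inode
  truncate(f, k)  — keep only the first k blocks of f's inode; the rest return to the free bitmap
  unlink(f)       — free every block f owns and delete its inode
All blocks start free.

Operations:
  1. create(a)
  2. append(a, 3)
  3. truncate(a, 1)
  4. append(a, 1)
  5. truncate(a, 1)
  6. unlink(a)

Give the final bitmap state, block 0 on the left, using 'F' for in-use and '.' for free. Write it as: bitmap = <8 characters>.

  1. create(a)  ⇒  F.......  {a→[0]}
  2. append(a, 3)  ⇒  FFFF....  {a→[0, 1, 2, 3]}
  3. truncate(a, 1)  ⇒  F.......  {a→[0]}
  4. append(a, 1)  ⇒  FF......  {a→[0, 1]}
  5. truncate(a, 1)  ⇒  F.......  {a→[0]}
  6. unlink(a)  ⇒  ........  {}

bitmap = ........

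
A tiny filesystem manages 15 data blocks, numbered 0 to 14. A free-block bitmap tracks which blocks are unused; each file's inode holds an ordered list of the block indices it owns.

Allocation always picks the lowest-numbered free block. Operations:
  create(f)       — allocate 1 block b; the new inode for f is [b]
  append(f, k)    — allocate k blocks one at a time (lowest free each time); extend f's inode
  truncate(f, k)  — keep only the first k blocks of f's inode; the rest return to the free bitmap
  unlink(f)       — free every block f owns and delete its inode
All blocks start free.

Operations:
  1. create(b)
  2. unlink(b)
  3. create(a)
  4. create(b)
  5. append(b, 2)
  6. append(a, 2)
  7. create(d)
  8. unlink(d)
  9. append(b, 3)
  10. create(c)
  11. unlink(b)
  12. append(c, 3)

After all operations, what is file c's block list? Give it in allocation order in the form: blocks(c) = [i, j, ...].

blocks(c) = [9, 1, 2, 3]

[1] create(b) — b=0 (map F..............)
[2] unlink(b) —  (map ...............)
[3] create(a) — a=0 (map F..............)
[4] create(b) — a=0 b=1 (map FF.............)
[5] append(b, 2) — a=0 b=1,2,3 (map FFFF...........)
[6] append(a, 2) — a=0,4,5 b=1,2,3 (map FFFFFF.........)
[7] create(d) — a=0,4,5 b=1,2,3 d=6 (map FFFFFFF........)
[8] unlink(d) — a=0,4,5 b=1,2,3 (map FFFFFF.........)
[9] append(b, 3) — a=0,4,5 b=1,2,3,6,7,8 (map FFFFFFFFF......)
[10] create(c) — a=0,4,5 b=1,2,3,6,7,8 c=9 (map FFFFFFFFFF.....)
[11] unlink(b) — a=0,4,5 c=9 (map F...FF...F.....)
[12] append(c, 3) — a=0,4,5 c=9,1,2,3 (map FFFFFF...F.....)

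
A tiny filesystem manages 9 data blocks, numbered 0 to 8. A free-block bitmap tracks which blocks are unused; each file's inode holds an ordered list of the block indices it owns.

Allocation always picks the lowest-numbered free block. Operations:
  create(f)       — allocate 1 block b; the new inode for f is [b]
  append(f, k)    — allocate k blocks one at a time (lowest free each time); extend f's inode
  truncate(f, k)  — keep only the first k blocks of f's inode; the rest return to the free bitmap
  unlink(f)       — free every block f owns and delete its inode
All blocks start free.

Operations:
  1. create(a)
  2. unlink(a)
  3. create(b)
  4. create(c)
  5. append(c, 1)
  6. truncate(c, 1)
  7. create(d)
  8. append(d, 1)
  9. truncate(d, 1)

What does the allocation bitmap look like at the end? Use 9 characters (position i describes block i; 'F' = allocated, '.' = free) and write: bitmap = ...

bitmap = FFF......

[1] create(a) — a=0 (map F........)
[2] unlink(a) —  (map .........)
[3] create(b) — b=0 (map F........)
[4] create(c) — b=0 c=1 (map FF.......)
[5] append(c, 1) — b=0 c=1,2 (map FFF......)
[6] truncate(c, 1) — b=0 c=1 (map FF.......)
[7] create(d) — b=0 c=1 d=2 (map FFF......)
[8] append(d, 1) — b=0 c=1 d=2,3 (map FFFF.....)
[9] truncate(d, 1) — b=0 c=1 d=2 (map FFF......)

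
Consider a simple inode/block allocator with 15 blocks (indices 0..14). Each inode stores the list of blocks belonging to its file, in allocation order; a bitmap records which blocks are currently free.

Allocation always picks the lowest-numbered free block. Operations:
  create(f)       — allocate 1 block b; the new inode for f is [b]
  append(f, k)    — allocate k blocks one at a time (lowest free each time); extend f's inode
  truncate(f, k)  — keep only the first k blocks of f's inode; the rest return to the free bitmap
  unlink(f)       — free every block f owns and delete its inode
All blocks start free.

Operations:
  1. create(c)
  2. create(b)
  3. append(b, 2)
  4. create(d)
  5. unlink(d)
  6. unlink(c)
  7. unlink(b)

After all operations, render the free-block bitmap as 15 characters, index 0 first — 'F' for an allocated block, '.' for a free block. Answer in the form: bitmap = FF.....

create(c): bitmap=F.............. | c=[0]
create(b): bitmap=FF............. | b=[1] c=[0]
append(b, 2): bitmap=FFFF........... | b=[1, 2, 3] c=[0]
create(d): bitmap=FFFFF.......... | b=[1, 2, 3] c=[0] d=[4]
unlink(d): bitmap=FFFF........... | b=[1, 2, 3] c=[0]
unlink(c): bitmap=.FFF........... | b=[1, 2, 3]
unlink(b): bitmap=............... | 

bitmap = ...............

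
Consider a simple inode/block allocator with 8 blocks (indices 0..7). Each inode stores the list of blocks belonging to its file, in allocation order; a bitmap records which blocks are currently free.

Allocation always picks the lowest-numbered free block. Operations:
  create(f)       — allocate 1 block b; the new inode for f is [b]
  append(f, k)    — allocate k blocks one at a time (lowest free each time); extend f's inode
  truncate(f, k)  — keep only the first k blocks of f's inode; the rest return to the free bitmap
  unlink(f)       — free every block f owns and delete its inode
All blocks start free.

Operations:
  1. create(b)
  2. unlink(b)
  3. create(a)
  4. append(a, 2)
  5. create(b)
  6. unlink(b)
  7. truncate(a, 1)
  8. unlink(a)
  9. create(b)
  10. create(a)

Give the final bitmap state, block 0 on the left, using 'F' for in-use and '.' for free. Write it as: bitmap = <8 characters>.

after create(b) → b:[0]  free=[F.......]
after unlink(b) →   free=[........]
after create(a) → a:[0]  free=[F.......]
after append(a, 2) → a:[0, 1, 2]  free=[FFF.....]
after create(b) → a:[0, 1, 2], b:[3]  free=[FFFF....]
after unlink(b) → a:[0, 1, 2]  free=[FFF.....]
after truncate(a, 1) → a:[0]  free=[F.......]
after unlink(a) →   free=[........]
after create(b) → b:[0]  free=[F.......]
after create(a) → a:[1], b:[0]  free=[FF......]

bitmap = FF......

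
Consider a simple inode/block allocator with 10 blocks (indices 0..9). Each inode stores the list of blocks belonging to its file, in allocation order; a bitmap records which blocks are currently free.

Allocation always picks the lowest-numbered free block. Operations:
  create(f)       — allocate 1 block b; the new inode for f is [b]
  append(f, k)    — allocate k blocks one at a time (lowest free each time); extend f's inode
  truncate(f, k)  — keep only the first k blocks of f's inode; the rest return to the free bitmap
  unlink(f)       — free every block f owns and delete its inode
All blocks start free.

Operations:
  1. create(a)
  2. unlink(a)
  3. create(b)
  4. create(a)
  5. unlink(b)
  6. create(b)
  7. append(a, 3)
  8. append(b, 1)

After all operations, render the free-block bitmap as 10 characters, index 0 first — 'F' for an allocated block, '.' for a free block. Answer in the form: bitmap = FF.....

bitmap = FFFFFF....

  1. create(a)  ⇒  F.........  {a→[0]}
  2. unlink(a)  ⇒  ..........  {}
  3. create(b)  ⇒  F.........  {b→[0]}
  4. create(a)  ⇒  FF........  {a→[1]; b→[0]}
  5. unlink(b)  ⇒  .F........  {a→[1]}
  6. create(b)  ⇒  FF........  {a→[1]; b→[0]}
  7. append(a, 3)  ⇒  FFFFF.....  {a→[1, 2, 3, 4]; b→[0]}
  8. append(b, 1)  ⇒  FFFFFF....  {a→[1, 2, 3, 4]; b→[0, 5]}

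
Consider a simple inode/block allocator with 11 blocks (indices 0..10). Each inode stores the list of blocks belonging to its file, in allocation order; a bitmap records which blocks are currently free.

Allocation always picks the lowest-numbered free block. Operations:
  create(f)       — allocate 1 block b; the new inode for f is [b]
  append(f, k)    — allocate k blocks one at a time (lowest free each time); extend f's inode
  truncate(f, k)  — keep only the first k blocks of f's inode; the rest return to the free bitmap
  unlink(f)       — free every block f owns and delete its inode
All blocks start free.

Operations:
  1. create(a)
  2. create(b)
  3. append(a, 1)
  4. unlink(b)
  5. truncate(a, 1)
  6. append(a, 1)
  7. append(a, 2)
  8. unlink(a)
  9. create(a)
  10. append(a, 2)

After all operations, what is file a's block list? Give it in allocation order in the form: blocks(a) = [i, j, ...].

[1] create(a) — a=0 (map F..........)
[2] create(b) — a=0 b=1 (map FF.........)
[3] append(a, 1) — a=0,2 b=1 (map FFF........)
[4] unlink(b) — a=0,2 (map F.F........)
[5] truncate(a, 1) — a=0 (map F..........)
[6] append(a, 1) — a=0,1 (map FF.........)
[7] append(a, 2) — a=0,1,2,3 (map FFFF.......)
[8] unlink(a) —  (map ...........)
[9] create(a) — a=0 (map F..........)
[10] append(a, 2) — a=0,1,2 (map FFF........)

blocks(a) = [0, 1, 2]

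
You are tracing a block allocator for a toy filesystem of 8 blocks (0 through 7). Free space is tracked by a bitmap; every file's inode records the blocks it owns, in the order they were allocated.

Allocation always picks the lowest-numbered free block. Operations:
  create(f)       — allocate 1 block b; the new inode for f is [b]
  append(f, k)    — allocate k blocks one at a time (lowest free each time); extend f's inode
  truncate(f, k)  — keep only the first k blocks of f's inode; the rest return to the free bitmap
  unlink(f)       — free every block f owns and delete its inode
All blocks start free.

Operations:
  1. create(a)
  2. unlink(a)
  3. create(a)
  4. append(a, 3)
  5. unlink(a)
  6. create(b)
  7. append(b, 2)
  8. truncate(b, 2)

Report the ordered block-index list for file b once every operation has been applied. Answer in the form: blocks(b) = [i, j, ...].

[1] create(a) — a=0 (map F.......)
[2] unlink(a) —  (map ........)
[3] create(a) — a=0 (map F.......)
[4] append(a, 3) — a=0,1,2,3 (map FFFF....)
[5] unlink(a) —  (map ........)
[6] create(b) — b=0 (map F.......)
[7] append(b, 2) — b=0,1,2 (map FFF.....)
[8] truncate(b, 2) — b=0,1 (map FF......)

blocks(b) = [0, 1]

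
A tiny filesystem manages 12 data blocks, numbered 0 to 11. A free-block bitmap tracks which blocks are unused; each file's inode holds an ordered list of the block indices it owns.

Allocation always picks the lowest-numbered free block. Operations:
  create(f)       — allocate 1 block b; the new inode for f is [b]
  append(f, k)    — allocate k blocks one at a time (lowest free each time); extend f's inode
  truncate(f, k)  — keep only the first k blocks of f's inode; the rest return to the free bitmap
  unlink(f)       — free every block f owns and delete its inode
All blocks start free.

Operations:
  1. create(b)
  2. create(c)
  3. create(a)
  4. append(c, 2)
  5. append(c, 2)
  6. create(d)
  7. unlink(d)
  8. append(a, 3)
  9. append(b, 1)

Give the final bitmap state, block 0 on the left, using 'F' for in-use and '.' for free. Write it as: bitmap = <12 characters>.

after create(b) → b:[0]  free=[F...........]
after create(c) → b:[0], c:[1]  free=[FF..........]
after create(a) → a:[2], b:[0], c:[1]  free=[FFF.........]
after append(c, 2) → a:[2], b:[0], c:[1, 3, 4]  free=[FFFFF.......]
after append(c, 2) → a:[2], b:[0], c:[1, 3, 4, 5, 6]  free=[FFFFFFF.....]
after create(d) → a:[2], b:[0], c:[1, 3, 4, 5, 6], d:[7]  free=[FFFFFFFF....]
after unlink(d) → a:[2], b:[0], c:[1, 3, 4, 5, 6]  free=[FFFFFFF.....]
after append(a, 3) → a:[2, 7, 8, 9], b:[0], c:[1, 3, 4, 5, 6]  free=[FFFFFFFFFF..]
after append(b, 1) → a:[2, 7, 8, 9], b:[0, 10], c:[1, 3, 4, 5, 6]  free=[FFFFFFFFFFF.]

bitmap = FFFFFFFFFFF.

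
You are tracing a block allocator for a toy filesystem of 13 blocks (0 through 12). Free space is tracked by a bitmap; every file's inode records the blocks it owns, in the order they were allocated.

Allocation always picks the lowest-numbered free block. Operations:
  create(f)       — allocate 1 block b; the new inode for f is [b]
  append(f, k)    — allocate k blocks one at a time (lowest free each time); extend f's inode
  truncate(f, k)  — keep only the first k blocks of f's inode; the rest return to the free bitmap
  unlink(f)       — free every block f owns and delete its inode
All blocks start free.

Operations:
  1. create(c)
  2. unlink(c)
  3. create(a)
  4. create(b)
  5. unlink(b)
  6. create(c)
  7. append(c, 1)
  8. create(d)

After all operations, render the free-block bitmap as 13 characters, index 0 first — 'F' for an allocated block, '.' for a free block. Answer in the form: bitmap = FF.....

create(c): bitmap=F............ | c=[0]
unlink(c): bitmap=............. | 
create(a): bitmap=F............ | a=[0]
create(b): bitmap=FF........... | a=[0] b=[1]
unlink(b): bitmap=F............ | a=[0]
create(c): bitmap=FF........... | a=[0] c=[1]
append(c, 1): bitmap=FFF.......... | a=[0] c=[1, 2]
create(d): bitmap=FFFF......... | a=[0] c=[1, 2] d=[3]

bitmap = FFFF.........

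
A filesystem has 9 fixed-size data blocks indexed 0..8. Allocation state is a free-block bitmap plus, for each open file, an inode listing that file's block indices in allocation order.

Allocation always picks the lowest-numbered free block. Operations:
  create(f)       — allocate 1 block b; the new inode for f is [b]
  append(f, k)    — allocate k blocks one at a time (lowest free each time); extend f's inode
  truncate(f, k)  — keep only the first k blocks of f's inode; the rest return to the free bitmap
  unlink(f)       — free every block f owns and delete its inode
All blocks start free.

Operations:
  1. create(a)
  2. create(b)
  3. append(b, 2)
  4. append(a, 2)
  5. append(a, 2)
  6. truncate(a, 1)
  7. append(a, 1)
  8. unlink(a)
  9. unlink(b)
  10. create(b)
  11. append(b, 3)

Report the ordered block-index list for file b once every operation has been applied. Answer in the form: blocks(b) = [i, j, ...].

blocks(b) = [0, 1, 2, 3]

create(a): bitmap=F........ | a=[0]
create(b): bitmap=FF....... | a=[0] b=[1]
append(b, 2): bitmap=FFFF..... | a=[0] b=[1, 2, 3]
append(a, 2): bitmap=FFFFFF... | a=[0, 4, 5] b=[1, 2, 3]
append(a, 2): bitmap=FFFFFFFF. | a=[0, 4, 5, 6, 7] b=[1, 2, 3]
truncate(a, 1): bitmap=FFFF..... | a=[0] b=[1, 2, 3]
append(a, 1): bitmap=FFFFF.... | a=[0, 4] b=[1, 2, 3]
unlink(a): bitmap=.FFF..... | b=[1, 2, 3]
unlink(b): bitmap=......... | 
create(b): bitmap=F........ | b=[0]
append(b, 3): bitmap=FFFF..... | b=[0, 1, 2, 3]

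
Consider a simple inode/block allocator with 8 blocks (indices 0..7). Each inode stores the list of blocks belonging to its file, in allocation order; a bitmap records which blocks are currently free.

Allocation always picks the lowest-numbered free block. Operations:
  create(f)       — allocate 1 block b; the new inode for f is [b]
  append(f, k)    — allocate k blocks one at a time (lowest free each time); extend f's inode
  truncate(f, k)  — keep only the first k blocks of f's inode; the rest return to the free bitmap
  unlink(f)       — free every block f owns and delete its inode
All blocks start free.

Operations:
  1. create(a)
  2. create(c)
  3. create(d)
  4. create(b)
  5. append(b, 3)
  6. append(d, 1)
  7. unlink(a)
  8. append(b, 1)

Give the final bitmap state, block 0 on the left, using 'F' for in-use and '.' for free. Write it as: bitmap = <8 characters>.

bitmap = FFFFFFFF

after create(a) → a:[0]  free=[F.......]
after create(c) → a:[0], c:[1]  free=[FF......]
after create(d) → a:[0], c:[1], d:[2]  free=[FFF.....]
after create(b) → a:[0], b:[3], c:[1], d:[2]  free=[FFFF....]
after append(b, 3) → a:[0], b:[3, 4, 5, 6], c:[1], d:[2]  free=[FFFFFFF.]
after append(d, 1) → a:[0], b:[3, 4, 5, 6], c:[1], d:[2, 7]  free=[FFFFFFFF]
after unlink(a) → b:[3, 4, 5, 6], c:[1], d:[2, 7]  free=[.FFFFFFF]
after append(b, 1) → b:[3, 4, 5, 6, 0], c:[1], d:[2, 7]  free=[FFFFFFFF]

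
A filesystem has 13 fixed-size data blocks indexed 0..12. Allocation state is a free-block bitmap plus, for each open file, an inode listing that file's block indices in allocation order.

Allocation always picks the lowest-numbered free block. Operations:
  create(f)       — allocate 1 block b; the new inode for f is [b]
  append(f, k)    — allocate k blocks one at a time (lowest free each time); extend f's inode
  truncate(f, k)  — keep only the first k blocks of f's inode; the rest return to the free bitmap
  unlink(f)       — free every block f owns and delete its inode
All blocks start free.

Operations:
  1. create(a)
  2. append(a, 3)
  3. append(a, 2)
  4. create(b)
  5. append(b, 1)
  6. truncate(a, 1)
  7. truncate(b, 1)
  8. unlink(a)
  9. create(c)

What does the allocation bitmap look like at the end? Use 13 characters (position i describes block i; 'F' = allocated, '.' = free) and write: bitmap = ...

bitmap = F.....F......

[1] create(a) — a=0 (map F............)
[2] append(a, 3) — a=0,1,2,3 (map FFFF.........)
[3] append(a, 2) — a=0,1,2,3,4,5 (map FFFFFF.......)
[4] create(b) — a=0,1,2,3,4,5 b=6 (map FFFFFFF......)
[5] append(b, 1) — a=0,1,2,3,4,5 b=6,7 (map FFFFFFFF.....)
[6] truncate(a, 1) — a=0 b=6,7 (map F.....FF.....)
[7] truncate(b, 1) — a=0 b=6 (map F.....F......)
[8] unlink(a) — b=6 (map ......F......)
[9] create(c) — b=6 c=0 (map F.....F......)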